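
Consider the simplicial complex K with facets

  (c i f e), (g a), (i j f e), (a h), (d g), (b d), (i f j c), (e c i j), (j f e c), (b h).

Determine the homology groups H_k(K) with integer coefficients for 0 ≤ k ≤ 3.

H_0 ≅ Z^2,  H_1 ≅ Z,  H_2 = 0,  H_3 ≅ Z.

K has 10 vertices, 15 edges, 10 triangles, 5 3-simplices.
rank ∂_0 = 0, rank ∂_1 = 8 ⇒ b_0 = 10 − 0 − 8 = 2; all invariant factors of ∂_1 are 1 so no torsion. So H_0 ≅ Z^2.
rank ∂_1 = 8, rank ∂_2 = 6 ⇒ b_1 = 15 − 8 − 6 = 1; all invariant factors of ∂_2 are 1 so no torsion. So H_1 ≅ Z.
rank ∂_2 = 6, rank ∂_3 = 4 ⇒ b_2 = 10 − 6 − 4 = 0; all invariant factors of ∂_3 are 1 so no torsion. So H_2 ≅ 0.
rank ∂_3 = 4, rank ∂_4 = 0 ⇒ b_3 = 5 − 4 − 0 = 1. So H_3 ≅ Z.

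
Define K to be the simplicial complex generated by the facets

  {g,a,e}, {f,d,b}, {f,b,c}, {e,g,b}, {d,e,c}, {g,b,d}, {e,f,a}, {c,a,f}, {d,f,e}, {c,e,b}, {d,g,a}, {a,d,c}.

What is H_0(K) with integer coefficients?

H_0 ≅ Z.

Fix the vertex order a < b < c < d < e < f < g and write every simplex with vertices in increasing order. Then dim K = 2 and the simplices of K are:

  0-simplices (7): a, b, c, d, e, f, g
  1-simplices (18): ac, ad, ae, af, ag, bc, bd, be, bf, bg, cd, ce, cf, de, df, dg, ef, eg
  2-simplices (12): acd, acf, adg, aef, aeg, bce, bcf, bdf, bdg, beg, cde, def

Hence C_0 ≅ Z^7, C_1 ≅ Z^18, C_2 ≅ Z^12.

∂_1: C_1 → C_0 maps an edge to its endpoints' difference, ∂[p,q] = q − p.
As a 7×18 matrix over Z this has rank 6, with invariant factors (1,1,1,1,1,1).

The boundary map ∂_2: C_2 → C_1 acts by ∂[p,q,r] = [q,r] − [p,r] + [p,q]. For instance
  ∂beg = eg − bg + be,
  ∂aef = ef − af + ae.
This gives a 18×12 integer matrix of rank 12; reducing to Smith normal form yields diagonal entries (1,1,1,1,1,1,1,1,1,1,1,2).

From H_k ≅ ker(∂_k) / im(∂_{k+1}) we obtain:

  H_0: rank C_0 − rank ∂_1 = 7 − 6 = 1, and the invariant factors of ∂_1 are all 1, so H_0 ≅ Z.

(K is a triangulation of the real projective plane RP^2.)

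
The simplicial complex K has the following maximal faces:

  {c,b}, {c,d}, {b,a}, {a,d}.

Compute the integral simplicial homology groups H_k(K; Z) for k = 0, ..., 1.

Order the vertices as a < b < c < d. Listing each simplex with vertices in this order, K has dimension 1 with simplices:

  0-simplices (4): a, b, c, d
  1-simplices (4): ab, ad, bc, cd

giving chain groups C_0 ≅ Z^4, C_1 ≅ Z^4.

Boundary ∂_1: C_1 → C_0 sends each edge [p,q] (with p < q) to q − p. For instance
  ∂cd = d − c.
The resulting 4×4 matrix has rank 3, and its Smith normal form has invariant factors (1,1,1).

From H_k ≅ ker(∂_k) / im(∂_{k+1}) we obtain:

  H_0: rank C_0 − rank ∂_1 = 4 − 3 = 1, and the invariant factors of ∂_1 are all 1, so H_0 ≅ Z.
  H_1: rank ker ∂_1 − rank ∂_2 = (4 − 3) − 0 = 1, and there is no ∂_2, so H_1 ≅ Z.

As a check, the Euler characteristic is 4 − 4 = 0, which agrees with 1 − 1 = 0.
(K is a triangulation of the circle S^1.)

H_0 ≅ Z,  H_1 ≅ Z.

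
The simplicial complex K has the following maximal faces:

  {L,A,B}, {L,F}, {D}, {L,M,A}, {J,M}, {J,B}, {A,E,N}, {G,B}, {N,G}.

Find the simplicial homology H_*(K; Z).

H_0 = Z^2,  H_1 = Z^2,  H_2 = 0.

We work with the vertex ordering A < B < D < E < F < G < J < L < M < N. The simplices of K, each written with vertices in increasing order, are:

  0-simplices (10): A, B, D, E, F, G, J, L, M, N
  1-simplices (13): AB, AE, AL, AM, AN, BG, BJ, BL, EN, FL, GN, JM, LM
  2-simplices (3): ABL, AEN, ALM

giving chain groups C_0 ≅ Z^10, C_1 ≅ Z^13, C_2 ≅ Z^3.

The boundary map ∂_1: C_1 → C_0 maps an edge to its endpoints' difference, ∂[p,q] = q − p. For instance
  ∂BG = G − B.
This gives a 10×13 integer matrix of rank 8; reducing to Smith normal form yields diagonal entries (1,1,1,1,1,1,1,1).

∂_2: C_2 → C_1 sends each 2-simplex [p,q,r] to [q,r] − [p,r] + [p,q]. For instance
  ∂ABL = BL − AL + AB,
  ∂AEN = EN − AN + AE.
The resulting 13×3 matrix has rank 3, and its Smith normal form has invariant factors (1,1,1).

Now H_k = ker ∂_k / im ∂_{k+1}, so:

  H_0: rank C_0 − rank ∂_1 = 10 − 8 = 2, and the invariant factors of ∂_1 are all 1, so H_0 = Z^2.
  H_1: rank ker ∂_1 − rank ∂_2 = (13 − 8) − 3 = 2, and the invariant factors of ∂_2 are all 1, so H_1 = Z^2.
  H_2: rank ker ∂_2 − rank ∂_3 = (3 − 3) − 0 = 0, and there is no ∂_3, so H_2 = 0.

As a check, the Euler characteristic is 10 − 13 + 3 = 0, which agrees with 2 − 2 + 0 = 0.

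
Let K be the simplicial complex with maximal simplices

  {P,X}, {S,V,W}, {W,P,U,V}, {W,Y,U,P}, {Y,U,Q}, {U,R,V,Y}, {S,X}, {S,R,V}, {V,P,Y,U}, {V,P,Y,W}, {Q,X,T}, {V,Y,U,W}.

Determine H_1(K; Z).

We work with the vertex ordering P < Q < R < S < T < U < V < W < X < Y. The simplices of K, each written with vertices in increasing order, are:

  0-simplices (10): P, Q, R, S, T, U, V, W, X, Y
  1-simplices (23): PU, PV, PW, PX, PY, QT, QU, QX, QY, RS, RU, RV, RY, SV, SW, SX, TX, UV, UW, UY, VW, VY, WY
  2-simplices (17): PUV, PUW, PUY, PVW, PVY, PWY, QTX, QUY, RSV, RUV, RUY, RVY, SVW, UVW, UVY, UWY, VWY
  3-simplices (6): PUVW, PUVY, PUWY, PVWY, RUVY, UVWY

so the chain groups are C_0 ≅ Z^10, C_1 ≅ Z^23, C_2 ≅ Z^17, C_3 ≅ Z^6.

Boundary ∂_1: C_1 → C_0 is given by ∂[p,q] = [q] − [p]. For instance
  ∂QX = X − Q.
The resulting 10×23 matrix has rank 9, and its Smith normal form has invariant factors (1,1,1,1,1,1,1,1,1).

The boundary map ∂_2: C_2 → C_1 maps a triangle to the signed sum of its edges. For instance
  ∂PUW = UW − PW + PU,
  ∂VWY = WY − VY + VW.
As a 23×17 matrix over Z this has rank 12, with invariant factors (1,1,1,1,1,1,1,1,1,1,1,1).

The boundary map ∂_3: C_3 → C_2 sends each 3-simplex σ to the alternating sum Σ_i (−1)^i (σ with its i-th vertex removed). For instance
  ∂PUWY = UWY − PWY + PUY − PUW,
  ∂PUVW = UVW − PVW + PUW − PUV.
As a 17×6 matrix over Z this has rank 5, with invariant factors (1,1,1,1,1).

From H_k ≅ ker(∂_k) / im(∂_{k+1}) we obtain:

  H_1: rank ker ∂_1 − rank ∂_2 = (23 − 9) − 12 = 2, and the invariant factors of ∂_2 are all 1, so H_1 ≅ Z^2.

H_1 = Z^2.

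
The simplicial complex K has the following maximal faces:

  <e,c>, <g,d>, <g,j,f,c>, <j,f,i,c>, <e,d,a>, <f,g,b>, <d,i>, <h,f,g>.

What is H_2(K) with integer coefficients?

H_2 ≅ 0.

Take the total order a < b < c < d < e < f < g < h < i < j on the vertex set. Then K (dimension 3) consists of the simplices:

  0-simplices (10): a, b, c, d, e, f, g, h, i, j
  1-simplices (19): ad, ae, bf, bg, ce, cf, cg, ci, cj, de, dg, di, fg, fh, fi, fj, gh, gj, ij
  2-simplices (10): ade, bfg, cfg, cfi, cfj, cgj, cij, fgh, fgj, fij
  3-simplices (2): cfgj, cfij

so the chain groups are C_0 ≅ Z^10, C_1 ≅ Z^19, C_2 ≅ Z^10, C_3 ≅ Z^2.

The boundary map ∂_1: C_1 → C_0 sends each edge [p,q] (with p < q) to q − p.
The resulting 10×19 matrix has rank 9, and its Smith normal form has invariant factors (1,1,1,1,1,1,1,1,1).

Boundary ∂_2: C_2 → C_1 sends each 2-simplex [p,q,r] to [q,r] − [p,r] + [p,q]. For instance
  ∂cij = ij − cj + ci,
  ∂cgj = gj − cj + cg.
The resulting 19×10 matrix has rank 8, and its Smith normal form has invariant factors (1,1,1,1,1,1,1,1).

∂_3: C_3 → C_2 sends each 3-simplex σ to the alternating sum Σ_i (−1)^i (σ with its i-th vertex removed). For instance
  ∂cfij = fij − cij + cfj − cfi,
  ∂cfgj = fgj − cgj + cfj − cfg.
As a 10×2 matrix over Z this has rank 2, with invariant factors (1,1).

From H_k ≅ ker(∂_k) / im(∂_{k+1}) we obtain:

  H_2: rank ker ∂_2 − rank ∂_3 = (10 − 8) − 2 = 0, and the invariant factors of ∂_3 are all 1, so H_2 ≅ 0.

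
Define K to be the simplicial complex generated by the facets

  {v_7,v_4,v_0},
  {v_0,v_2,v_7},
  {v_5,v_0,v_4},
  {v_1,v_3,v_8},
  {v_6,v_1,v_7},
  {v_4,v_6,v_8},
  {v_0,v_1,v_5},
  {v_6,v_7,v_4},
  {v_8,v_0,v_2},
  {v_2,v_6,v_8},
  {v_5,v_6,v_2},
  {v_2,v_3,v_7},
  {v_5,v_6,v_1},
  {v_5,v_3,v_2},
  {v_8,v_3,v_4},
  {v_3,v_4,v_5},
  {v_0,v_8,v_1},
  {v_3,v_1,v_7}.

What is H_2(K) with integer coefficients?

Fix the vertex order v_0 < v_1 < v_2 < v_3 < v_4 < v_5 < v_6 < v_7 < v_8 and write every simplex with vertices in increasing order. Then dim K = 2 and the simplices of K are:

  0-simplices (9): [v_0], [v_1], [v_2], [v_3], [v_4], [v_5], [v_6], [v_7], [v_8]
  1-simplices (27): (27 of them)
  2-simplices (18): (18 of them)

Hence C_0 ≅ Z^9, C_1 ≅ Z^27, C_2 ≅ Z^18.

The boundary map ∂_1: C_1 → C_0 is given by ∂[p,q] = [q] − [p].
As a 9×27 matrix over Z this has rank 8, with invariant factors (1,1,1,1,1,1,1,1).

The boundary map ∂_2: C_2 → C_1 sends each 2-simplex [p,q,r] to [q,r] − [p,r] + [p,q]. For instance
  ∂[v_0,v_2,v_8] = [v_2,v_8] − [v_0,v_8] + [v_0,v_2],
  ∂[v_1,v_6,v_7] = [v_6,v_7] − [v_1,v_7] + [v_1,v_6].
The resulting 27×18 matrix has rank 17, and its Smith normal form has invariant factors (1,1,1,1,1,1,1,1,1,1,1,1,1,1,1,1,1).

Now H_k = ker ∂_k / im ∂_{k+1}, so:

  H_2: rank ker ∂_2 − rank ∂_3 = (18 − 17) − 0 = 1, and there is no ∂_3, so H_2 = Z.

H_2 ≅ Z.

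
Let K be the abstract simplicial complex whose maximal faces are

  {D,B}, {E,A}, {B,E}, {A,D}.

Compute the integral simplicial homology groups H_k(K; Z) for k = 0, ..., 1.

Order the vertices as A < B < D < E. Listing each simplex with vertices in this order, K has dimension 1 with simplices:

  0-simplices (4): A, B, D, E
  1-simplices (4): AD, AE, BD, BE

Hence C_0 ≅ Z^4, C_1 ≅ Z^4.

The boundary map ∂_1: C_1 → C_0 maps an edge to its endpoints' difference, ∂[p,q] = q − p. For instance
  ∂BD = D − B.
This gives a 4×4 integer matrix of rank 3; reducing to Smith normal form yields diagonal entries (1,1,1).

From H_k ≅ ker(∂_k) / im(∂_{k+1}) we obtain:

  H_0: rank C_0 − rank ∂_1 = 4 − 3 = 1, and the invariant factors of ∂_1 are all 1, so H_0 = Z.
  H_1: rank ker ∂_1 − rank ∂_2 = (4 − 3) − 0 = 1, and there is no ∂_2, so H_1 = Z.

As a check, the Euler characteristic is 4 − 4 = 0, which agrees with 1 − 1 = 0.

H_0 = Z,  H_1 = Z.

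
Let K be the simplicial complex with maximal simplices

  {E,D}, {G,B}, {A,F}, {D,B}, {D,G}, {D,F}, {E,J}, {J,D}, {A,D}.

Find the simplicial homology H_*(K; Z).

Order the vertices as A < B < D < E < F < G < J. Listing each simplex with vertices in this order, K has dimension 1 with simplices:

  0-simplices (7): A, B, D, E, F, G, J
  1-simplices (9): AD, AF, BD, BG, DE, DF, DG, DJ, EJ

giving chain groups C_0 ≅ Z^7, C_1 ≅ Z^9.

Boundary ∂_1: C_1 → C_0 sends each edge [p,q] (with p < q) to q − p. For instance
  ∂DJ = J − D.
This gives a 7×9 integer matrix of rank 6; reducing to Smith normal form yields diagonal entries (1,1,1,1,1,1).

From H_k ≅ ker(∂_k) / im(∂_{k+1}) we obtain:

  H_0: rank C_0 − rank ∂_1 = 7 − 6 = 1, and the invariant factors of ∂_1 are all 1, so H_0 ≅ Z.
  H_1: rank ker ∂_1 − rank ∂_2 = (9 − 6) − 0 = 3, and there is no ∂_2, so H_1 ≅ Z^3.

H_0 = Z,  H_1 = Z^3.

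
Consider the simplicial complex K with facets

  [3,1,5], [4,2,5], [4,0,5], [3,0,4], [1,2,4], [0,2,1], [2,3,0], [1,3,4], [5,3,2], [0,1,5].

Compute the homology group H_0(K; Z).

We work with the vertex ordering 0 < 1 < 2 < 3 < 4 < 5. The simplices of K, each written with vertices in increasing order, are:

  0-simplices (6): [0], [1], [2], [3], [4], [5]
  1-simplices (15): [0,1], [0,2], [0,3], [0,4], [0,5], [1,2], [1,3], [1,4], [1,5], [2,3], [2,4], [2,5], [3,4], [3,5], [4,5]
  2-simplices (10): [0,1,2], [0,1,5], [0,2,3], [0,3,4], [0,4,5], [1,2,4], [1,3,4], [1,3,5], [2,3,5], [2,4,5]

giving chain groups C_0 ≅ Z^6, C_1 ≅ Z^15, C_2 ≅ Z^10.

∂_1: C_1 → C_0 sends each edge [p,q] (with p < q) to q − p.
This gives a 6×15 integer matrix of rank 5; reducing to Smith normal form yields diagonal entries (1,1,1,1,1).

The boundary map ∂_2: C_2 → C_1 sends each 2-simplex [p,q,r] to [q,r] − [p,r] + [p,q]. For instance
  ∂[0,4,5] = [4,5] − [0,5] + [0,4],
  ∂[1,3,4] = [3,4] − [1,4] + [1,3].
As a 15×10 matrix over Z this has rank 10, with invariant factors (1,1,1,1,1,1,1,1,1,2).

Reading off H_k = ker ∂_k / im ∂_{k+1}:

  H_0: rank C_0 − rank ∂_1 = 6 − 5 = 1, and the invariant factors of ∂_1 are all 1, so H_0 = Z.

H_0 ≅ Z.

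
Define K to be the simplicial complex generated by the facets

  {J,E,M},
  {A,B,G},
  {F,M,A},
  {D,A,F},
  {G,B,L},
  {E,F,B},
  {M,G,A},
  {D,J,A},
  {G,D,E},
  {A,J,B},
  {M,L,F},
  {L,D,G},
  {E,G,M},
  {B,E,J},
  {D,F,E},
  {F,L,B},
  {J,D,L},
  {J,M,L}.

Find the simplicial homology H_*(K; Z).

H_0 = Z,  H_1 = Z^2,  H_2 = Z.

Take the total order A < B < D < E < F < G < J < L < M on the vertex set. Then K (dimension 2) consists of the simplices:

  0-simplices (9): A, B, D, E, F, G, J, L, M
  1-simplices (27): AB, AD, AF, AG, AJ, AM, BE, BF, BG, BJ, BL, DE, DF, DG, DJ, DL, EF, EG, EJ, EM, FL, FM, GL, GM, JL, JM, LM
  2-simplices (18): ABG, ABJ, ADF, ADJ, AFM, AGM, BEF, BEJ, BFL, BGL, DEF, DEG, DGL, DJL, EGM, EJM, FLM, JLM

so the chain groups are C_0 ≅ Z^9, C_1 ≅ Z^27, C_2 ≅ Z^18.

Boundary ∂_1: C_1 → C_0 maps an edge to its endpoints' difference, ∂[p,q] = q − p.
The 9×27 boundary matrix has rank 8 and Smith normal form diag(1,1,1,1,1,1,1,1).

Boundary ∂_2: C_2 → C_1 maps a triangle to the signed sum of its edges. For instance
  ∂BEJ = EJ − BJ + BE,
  ∂DJL = JL − DL + DJ.
This gives a 27×18 integer matrix of rank 17; reducing to Smith normal form yields diagonal entries (1,1,1,1,1,1,1,1,1,1,1,1,1,1,1,1,1).

Reading off H_k = ker ∂_k / im ∂_{k+1}:

  H_0: rank C_0 − rank ∂_1 = 9 − 8 = 1, and the invariant factors of ∂_1 are all 1, so H_0 = Z.
  H_1: rank ker ∂_1 − rank ∂_2 = (27 − 8) − 17 = 2, and the invariant factors of ∂_2 are all 1, so H_1 = Z^2.
  H_2: rank ker ∂_2 − rank ∂_3 = (18 − 17) − 0 = 1, and there is no ∂_3, so H_2 = Z.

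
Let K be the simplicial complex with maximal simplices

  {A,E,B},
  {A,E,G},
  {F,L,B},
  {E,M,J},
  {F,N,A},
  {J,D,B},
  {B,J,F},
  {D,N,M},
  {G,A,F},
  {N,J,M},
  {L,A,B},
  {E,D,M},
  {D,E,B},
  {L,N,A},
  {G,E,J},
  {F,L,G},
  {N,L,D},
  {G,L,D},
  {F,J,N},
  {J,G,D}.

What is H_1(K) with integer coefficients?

Order the vertices as A < B < D < E < F < G < J < L < M < N. Listing each simplex with vertices in this order, K has dimension 2 with simplices:

  0-simplices (10): A, B, D, E, F, G, J, L, M, N
  1-simplices (30): AB, AE, AF, AG, AL, AN, BD, BE, BF, BJ, BL, DE, DG, DJ, DL, DM, DN, EG, EJ, EM, FG, FJ, FL, FN, GJ, GL, JM, JN, LN, MN
  2-simplices (20): ABE, ABL, AEG, AFG, AFN, ALN, BDE, BDJ, BFJ, BFL, DEM, DGJ, DGL, DLN, DMN, EGJ, EJM, FGL, FJN, JMN

so the chain groups are C_0 ≅ Z^10, C_1 ≅ Z^30, C_2 ≅ Z^20.

Boundary ∂_1: C_1 → C_0 sends each edge [p,q] (with p < q) to q − p.
This gives a 10×30 integer matrix of rank 9; reducing to Smith normal form yields diagonal entries (1,1,1,1,1,1,1,1,1).

∂_2: C_2 → C_1 acts by ∂[p,q,r] = [q,r] − [p,r] + [p,q]. For instance
  ∂BFL = FL − BL + BF,
  ∂BFJ = FJ − BJ + BF.
As a 30×20 matrix over Z this has rank 20, with invariant factors (1,1,1,1,1,1,1,1,1,1,1,1,1,1,1,1,1,1,1,2).

Computing H_k = (kernel of ∂_k) / (image of ∂_{k+1}):

  H_1: rank ker ∂_1 − rank ∂_2 = (30 − 9) − 20 = 1, and ∂_2 has invariant factor 2 > 1, so H_1 ≅ Z ⊕ Z/2Z.

H_1 = Z ⊕ Z/2Z.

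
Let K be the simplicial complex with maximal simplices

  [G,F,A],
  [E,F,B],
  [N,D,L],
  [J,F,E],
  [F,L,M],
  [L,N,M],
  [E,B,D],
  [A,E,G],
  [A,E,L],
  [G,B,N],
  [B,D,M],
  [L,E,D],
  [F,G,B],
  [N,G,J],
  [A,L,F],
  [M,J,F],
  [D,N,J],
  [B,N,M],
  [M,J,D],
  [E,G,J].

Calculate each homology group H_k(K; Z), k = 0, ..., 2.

We work with the vertex ordering A < B < D < E < F < G < J < L < M < N. The simplices of K, each written with vertices in increasing order, are:

  0-simplices (10): A, B, D, E, F, G, J, L, M, N
  1-simplices (30): AE, AF, AG, AL, BD, BE, BF, BG, BM, BN, DE, DJ, DL, DM, DN, EF, EG, EJ, EL, FG, FJ, FL, FM, GJ, GN, JM, JN, LM, LN, MN
  2-simplices (20): AEG, AEL, AFG, AFL, BDE, BDM, BEF, BFG, BGN, BMN, DEL, DJM, DJN, DLN, EFJ, EGJ, FJM, FLM, GJN, LMN

giving chain groups C_0 ≅ Z^10, C_1 ≅ Z^30, C_2 ≅ Z^20.

The boundary map ∂_1: C_1 → C_0 sends each edge [p,q] (with p < q) to q − p. For instance
  ∂DL = L − D.
As a 10×30 matrix over Z this has rank 9, with invariant factors (1,1,1,1,1,1,1,1,1).

The boundary map ∂_2: C_2 → C_1 sends each 2-simplex [p,q,r] to [q,r] − [p,r] + [p,q]. For instance
  ∂AEG = EG − AG + AE,
  ∂BFG = FG − BG + BF.
As a 30×20 matrix over Z this has rank 20, with invariant factors (1,1,1,1,1,1,1,1,1,1,1,1,1,1,1,1,1,1,1,2).

Now H_k = ker ∂_k / im ∂_{k+1}, so:

  H_0: rank C_0 − rank ∂_1 = 10 − 9 = 1, and the invariant factors of ∂_1 are all 1, so H_0 = Z.
  H_1: rank ker ∂_1 − rank ∂_2 = (30 − 9) − 20 = 1, and ∂_2 has invariant factor 2 > 1, so H_1 = Z ⊕ Z/2.
  H_2: rank ker ∂_2 − rank ∂_3 = (20 − 20) − 0 = 0, and there is no ∂_3, so H_2 = 0.

As a check, the Euler characteristic is 10 − 30 + 20 = 0, which agrees with 1 − 1 + 0 = 0.
(K is a triangulation of the Klein bottle.)

H_0 ≅ Z,  H_1 ≅ Z ⊕ Z/2,  H_2 = 0.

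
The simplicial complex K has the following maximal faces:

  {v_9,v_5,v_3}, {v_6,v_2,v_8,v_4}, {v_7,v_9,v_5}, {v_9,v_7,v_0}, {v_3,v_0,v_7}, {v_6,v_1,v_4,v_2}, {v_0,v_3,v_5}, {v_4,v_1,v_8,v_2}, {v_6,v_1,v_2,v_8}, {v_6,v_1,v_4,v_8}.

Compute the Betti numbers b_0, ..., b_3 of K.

b_0 = 2, b_1 = 1, b_2 = 0, b_3 = 1.

We work with the vertex ordering v_0 < v_1 < v_2 < v_3 < v_4 < v_5 < v_6 < v_7 < v_8 < v_9. The simplices of K, each written with vertices in increasing order, are:

  0-simplices (10): [v_0], [v_1], [v_2], [v_3], [v_4], [v_5], [v_6], [v_7], [v_8], [v_9]
  1-simplices (20): (20 of them)
  2-simplices (15): (15 of them)
  3-simplices (5): [v_1,v_2,v_4,v_6], [v_1,v_2,v_4,v_8], [v_1,v_2,v_6,v_8], [v_1,v_4,v_6,v_8], [v_2,v_4,v_6,v_8]

giving chain groups C_0 ≅ Z^10, C_1 ≅ Z^20, C_2 ≅ Z^15, C_3 ≅ Z^5.

The boundary map ∂_1: C_1 → C_0 maps an edge to its endpoints' difference, ∂[p,q] = q − p. For instance
  ∂[v_1,v_8] = [v_8] − [v_1].
As a 10×20 matrix over Z this has rank 8, with invariant factors (1,1,1,1,1,1,1,1).

Boundary ∂_2: C_2 → C_1 maps a triangle to the signed sum of its edges. For instance
  ∂[v_1,v_2,v_8] = [v_2,v_8] − [v_1,v_8] + [v_1,v_2],
  ∂[v_2,v_4,v_6] = [v_4,v_6] − [v_2,v_6] + [v_2,v_4].
This gives a 20×15 integer matrix of rank 11; reducing to Smith normal form yields diagonal entries (1,1,1,1,1,1,1,1,1,1,1).

The boundary map ∂_3: C_3 → C_2 sends each 3-simplex σ to the alternating sum Σ_i (−1)^i (σ with its i-th vertex removed). For instance
  ∂[v_2,v_4,v_6,v_8] = [v_4,v_6,v_8] − [v_2,v_6,v_8] + [v_2,v_4,v_8] − [v_2,v_4,v_6],
  ∂[v_1,v_2,v_4,v_8] = [v_2,v_4,v_8] − [v_1,v_4,v_8] + [v_1,v_2,v_8] − [v_1,v_2,v_4].
As a 15×5 matrix over Z this has rank 4, with invariant factors (1,1,1,1).

From H_k ≅ ker(∂_k) / im(∂_{k+1}) we obtain:

  H_0: rank C_0 − rank ∂_1 = 10 − 8 = 2, and the invariant factors of ∂_1 are all 1, so H_0 ≅ Z^2.
  H_1: rank ker ∂_1 − rank ∂_2 = (20 − 8) − 11 = 1, and the invariant factors of ∂_2 are all 1, so H_1 ≅ Z.
  H_2: rank ker ∂_2 − rank ∂_3 = (15 − 11) − 4 = 0, and the invariant factors of ∂_3 are all 1, so H_2 ≅ 0.
  H_3: rank ker ∂_3 − rank ∂_4 = (5 − 4) − 0 = 1, and there is no ∂_4, so H_3 ≅ Z.

Hence the Betti numbers are b_0 = 2, b_1 = 1, b_2 = 0, b_3 = 1.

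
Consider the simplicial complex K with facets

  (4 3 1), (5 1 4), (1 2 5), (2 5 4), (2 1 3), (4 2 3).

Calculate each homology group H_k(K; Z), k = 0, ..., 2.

H_0 ≅ Z,  H_1 = 0,  H_2 ≅ Z.

Order the vertices as 1 < 2 < 3 < 4 < 5. Listing each simplex with vertices in this order, K has dimension 2 with simplices:

  0-simplices (5): [1], [2], [3], [4], [5]
  1-simplices (9): [1,2], [1,3], [1,4], [1,5], [2,3], [2,4], [2,5], [3,4], [4,5]
  2-simplices (6): [1,2,3], [1,2,5], [1,3,4], [1,4,5], [2,3,4], [2,4,5]

giving chain groups C_0 ≅ Z^5, C_1 ≅ Z^9, C_2 ≅ Z^6.

∂_1: C_1 → C_0 is given by ∂[p,q] = [q] − [p].
The 5×9 boundary matrix has rank 4 and Smith normal form diag(1,1,1,1).

∂_2: C_2 → C_1 sends each 2-simplex [p,q,r] to [q,r] − [p,r] + [p,q]. For instance
  ∂[2,3,4] = [3,4] − [2,4] + [2,3],
  ∂[1,2,3] = [2,3] − [1,3] + [1,2].
The resulting 9×6 matrix has rank 5, and its Smith normal form has invariant factors (1,1,1,1,1).

Reading off H_k = ker ∂_k / im ∂_{k+1}:

  H_0: rank C_0 − rank ∂_1 = 5 − 4 = 1, and the invariant factors of ∂_1 are all 1, so H_0 = Z.
  H_1: rank ker ∂_1 − rank ∂_2 = (9 − 4) − 5 = 0, and the invariant factors of ∂_2 are all 1, so H_1 = 0.
  H_2: rank ker ∂_2 − rank ∂_3 = (6 − 5) − 0 = 1, and there is no ∂_3, so H_2 = Z.

As a check, the Euler characteristic is 5 − 9 + 6 = 2, which agrees with 1 − 0 + 1 = 2.
(K is a triangulation of the 2-sphere S^2.)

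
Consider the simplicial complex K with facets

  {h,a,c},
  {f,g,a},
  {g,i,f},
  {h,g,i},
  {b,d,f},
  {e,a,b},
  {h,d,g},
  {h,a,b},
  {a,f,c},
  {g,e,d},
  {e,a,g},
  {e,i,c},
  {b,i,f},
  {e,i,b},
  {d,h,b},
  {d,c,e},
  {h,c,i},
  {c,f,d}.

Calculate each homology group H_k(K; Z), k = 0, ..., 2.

H_0 = Z,  H_1 = Z^2,  H_2 = Z.

Take the total order a < b < c < d < e < f < g < h < i on the vertex set. Then K (dimension 2) consists of the simplices:

  0-simplices (9): a, b, c, d, e, f, g, h, i
  1-simplices (27): ab, ac, ae, af, ag, ah, bd, be, bf, bh, bi, cd, ce, cf, ch, ci, de, df, dg, dh, eg, ei, fg, fi, gh, gi, hi
  2-simplices (18): abe, abh, acf, ach, aeg, afg, bdf, bdh, bei, bfi, cde, cdf, cei, chi, deg, dgh, fgi, ghi

Hence C_0 ≅ Z^9, C_1 ≅ Z^27, C_2 ≅ Z^18.

∂_1: C_1 → C_0 maps an edge to its endpoints' difference, ∂[p,q] = q − p. For instance
  ∂cf = f − c.
The resulting 9×27 matrix has rank 8, and its Smith normal form has invariant factors (1,1,1,1,1,1,1,1).

The boundary map ∂_2: C_2 → C_1 acts by ∂[p,q,r] = [q,r] − [p,r] + [p,q]. For instance
  ∂abe = be − ae + ab,
  ∂ach = ch − ah + ac.
As a 27×18 matrix over Z this has rank 17, with invariant factors (1,1,1,1,1,1,1,1,1,1,1,1,1,1,1,1,1).

Now H_k = ker ∂_k / im ∂_{k+1}, so:

  H_0: rank C_0 − rank ∂_1 = 9 − 8 = 1, and the invariant factors of ∂_1 are all 1, so H_0 ≅ Z.
  H_1: rank ker ∂_1 − rank ∂_2 = (27 − 8) − 17 = 2, and the invariant factors of ∂_2 are all 1, so H_1 ≅ Z^2.
  H_2: rank ker ∂_2 − rank ∂_3 = (18 − 17) − 0 = 1, and there is no ∂_3, so H_2 ≅ Z.

As a check, the Euler characteristic is 9 − 27 + 18 = 0, which agrees with 1 − 2 + 1 = 0.
(K is a triangulation of the torus T^2.)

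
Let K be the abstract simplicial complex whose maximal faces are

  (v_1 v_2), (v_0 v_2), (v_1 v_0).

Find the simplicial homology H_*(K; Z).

Fix the vertex order v_0 < v_1 < v_2 and write every simplex with vertices in increasing order. Then dim K = 1 and the simplices of K are:

  0-simplices (3): [v_0], [v_1], [v_2]
  1-simplices (3): [v_0,v_1], [v_0,v_2], [v_1,v_2]

so the chain groups are C_0 ≅ Z^3, C_1 ≅ Z^3.

The boundary map ∂_1: C_1 → C_0 maps an edge to its endpoints' difference, ∂[p,q] = q − p. For instance
  ∂[v_0,v_2] = [v_2] − [v_0].
As a 3×3 matrix over Z this has rank 2, with invariant factors (1,1).

Now H_k = ker ∂_k / im ∂_{k+1}, so:

  H_0: rank C_0 − rank ∂_1 = 3 − 2 = 1, and the invariant factors of ∂_1 are all 1, so H_0 ≅ Z.
  H_1: rank ker ∂_1 − rank ∂_2 = (3 − 2) − 0 = 1, and there is no ∂_2, so H_1 ≅ Z.

(K is a triangulation of the circle S^1.)

H_0 ≅ Z,  H_1 ≅ Z.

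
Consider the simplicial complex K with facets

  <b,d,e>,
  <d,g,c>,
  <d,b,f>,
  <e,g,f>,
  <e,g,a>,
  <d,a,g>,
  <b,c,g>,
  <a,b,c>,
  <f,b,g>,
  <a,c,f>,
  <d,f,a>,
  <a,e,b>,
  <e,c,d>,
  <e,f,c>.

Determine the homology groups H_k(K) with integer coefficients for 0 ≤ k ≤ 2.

We work with the vertex ordering a < b < c < d < e < f < g. The simplices of K, each written with vertices in increasing order, are:

  0-simplices (7): a, b, c, d, e, f, g
  1-simplices (21): ab, ac, ad, ae, af, ag, bc, bd, be, bf, bg, cd, ce, cf, cg, de, df, dg, ef, eg, fg
  2-simplices (14): abc, abe, acf, adf, adg, aeg, bcg, bde, bdf, bfg, cde, cdg, cef, efg

Hence C_0 ≅ Z^7, C_1 ≅ Z^21, C_2 ≅ Z^14.

Boundary ∂_1: C_1 → C_0 maps an edge to its endpoints' difference, ∂[p,q] = q − p.
As a 7×21 matrix over Z this has rank 6, with invariant factors (1,1,1,1,1,1).

The boundary map ∂_2: C_2 → C_1 acts by ∂[p,q,r] = [q,r] − [p,r] + [p,q]. For instance
  ∂cde = de − ce + cd,
  ∂aeg = eg − ag + ae.
This gives a 21×14 integer matrix of rank 13; reducing to Smith normal form yields diagonal entries (1,1,1,1,1,1,1,1,1,1,1,1,1).

Computing H_k = (kernel of ∂_k) / (image of ∂_{k+1}):

  H_0: rank C_0 − rank ∂_1 = 7 − 6 = 1, and the invariant factors of ∂_1 are all 1, so H_0 = Z.
  H_1: rank ker ∂_1 − rank ∂_2 = (21 − 6) − 13 = 2, and the invariant factors of ∂_2 are all 1, so H_1 = Z^2.
  H_2: rank ker ∂_2 − rank ∂_3 = (14 − 13) − 0 = 1, and there is no ∂_3, so H_2 = Z.

As a check, the Euler characteristic is 7 − 21 + 14 = 0, which agrees with 1 − 2 + 1 = 0.
(K is a triangulation of the torus T^2.)

H_0 ≅ Z,  H_1 ≅ Z^2,  H_2 ≅ Z.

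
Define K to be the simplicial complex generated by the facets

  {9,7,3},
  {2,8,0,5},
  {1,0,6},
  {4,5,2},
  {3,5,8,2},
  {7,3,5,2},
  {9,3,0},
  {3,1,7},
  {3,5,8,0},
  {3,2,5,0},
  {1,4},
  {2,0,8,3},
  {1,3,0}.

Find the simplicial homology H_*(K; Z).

H_0 ≅ Z,  H_1 ≅ Z,  H_2 = 0,  H_3 ≅ Z.

K has 10 vertices, 24 edges, 19 triangles, 6 3-simplices.
rank ∂_0 = 0, rank ∂_1 = 9 ⇒ b_0 = 10 − 0 − 9 = 1; all invariant factors of ∂_1 are 1 so no torsion. So H_0 = Z.
rank ∂_1 = 9, rank ∂_2 = 14 ⇒ b_1 = 24 − 9 − 14 = 1; all invariant factors of ∂_2 are 1 so no torsion. So H_1 = Z.
rank ∂_2 = 14, rank ∂_3 = 5 ⇒ b_2 = 19 − 14 − 5 = 0; all invariant factors of ∂_3 are 1 so no torsion. So H_2 = 0.
rank ∂_3 = 5, rank ∂_4 = 0 ⇒ b_3 = 6 − 5 − 0 = 1. So H_3 = Z.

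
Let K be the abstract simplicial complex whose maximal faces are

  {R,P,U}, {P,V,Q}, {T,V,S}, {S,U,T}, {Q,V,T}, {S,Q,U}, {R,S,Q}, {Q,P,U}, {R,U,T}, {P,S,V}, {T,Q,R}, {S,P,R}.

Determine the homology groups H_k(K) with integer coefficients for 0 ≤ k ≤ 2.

Order the vertices as P < Q < R < S < T < U < V. Listing each simplex with vertices in this order, K has dimension 2 with simplices:

  0-simplices (7): P, Q, R, S, T, U, V
  1-simplices (18): PQ, PR, PS, PU, PV, QR, QS, QT, QU, QV, RS, RT, RU, ST, SU, SV, TU, TV
  2-simplices (12): PQU, PQV, PRS, PRU, PSV, QRS, QRT, QSU, QTV, RTU, STU, STV

so the chain groups are C_0 ≅ Z^7, C_1 ≅ Z^18, C_2 ≅ Z^12.

The boundary map ∂_1: C_1 → C_0 is given by ∂[p,q] = [q] − [p].
The resulting 7×18 matrix has rank 6, and its Smith normal form has invariant factors (1,1,1,1,1,1).

Boundary ∂_2: C_2 → C_1 acts by ∂[p,q,r] = [q,r] − [p,r] + [p,q]. For instance
  ∂RTU = TU − RU + RT,
  ∂QRS = RS − QS + QR.
This gives a 18×12 integer matrix of rank 12; reducing to Smith normal form yields diagonal entries (1,1,1,1,1,1,1,1,1,1,1,2).

From H_k ≅ ker(∂_k) / im(∂_{k+1}) we obtain:

  H_0: rank C_0 − rank ∂_1 = 7 − 6 = 1, and the invariant factors of ∂_1 are all 1, so H_0 = Z.
  H_1: rank ker ∂_1 − rank ∂_2 = (18 − 6) − 12 = 0, and ∂_2 has invariant factor 2 > 1, so H_1 = Z/2.
  H_2: rank ker ∂_2 − rank ∂_3 = (12 − 12) − 0 = 0, and there is no ∂_3, so H_2 = 0.

(K is a triangulation of the real projective plane RP^2.)

H_0 = Z,  H_1 = Z/2,  H_2 = 0.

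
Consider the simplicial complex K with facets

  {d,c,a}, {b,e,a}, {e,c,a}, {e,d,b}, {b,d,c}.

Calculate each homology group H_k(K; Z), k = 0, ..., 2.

Fix the vertex order a < b < c < d < e and write every simplex with vertices in increasing order. Then dim K = 2 and the simplices of K are:

  0-simplices (5): a, b, c, d, e
  1-simplices (10): ab, ac, ad, ae, bc, bd, be, cd, ce, de
  2-simplices (5): abe, acd, ace, bcd, bde

Hence C_0 ≅ Z^5, C_1 ≅ Z^10, C_2 ≅ Z^5.

∂_1: C_1 → C_0 sends each edge [p,q] (with p < q) to q − p. For instance
  ∂ae = e − a.
This gives a 5×10 integer matrix of rank 4; reducing to Smith normal form yields diagonal entries (1,1,1,1).

The boundary map ∂_2: C_2 → C_1 acts by ∂[p,q,r] = [q,r] − [p,r] + [p,q]. For instance
  ∂abe = be − ae + ab,
  ∂bcd = cd − bd + bc.
The 10×5 boundary matrix has rank 5 and Smith normal form diag(1,1,1,1,1).

Reading off H_k = ker ∂_k / im ∂_{k+1}:

  H_0: rank C_0 − rank ∂_1 = 5 − 4 = 1, and the invariant factors of ∂_1 are all 1, so H_0 ≅ Z.
  H_1: rank ker ∂_1 − rank ∂_2 = (10 − 4) − 5 = 1, and the invariant factors of ∂_2 are all 1, so H_1 ≅ Z.
  H_2: rank ker ∂_2 − rank ∂_3 = (5 − 5) − 0 = 0, and there is no ∂_3, so H_2 ≅ 0.

As a check, the Euler characteristic is 5 − 10 + 5 = 0, which agrees with 1 − 1 + 0 = 0.

H_0 = Z,  H_1 = Z,  H_2 = 0.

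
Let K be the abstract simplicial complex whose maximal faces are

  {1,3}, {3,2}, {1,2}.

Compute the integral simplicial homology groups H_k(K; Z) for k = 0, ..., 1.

Take the total order 1 < 2 < 3 on the vertex set. Then K (dimension 1) consists of the simplices:

  0-simplices (3): [1], [2], [3]
  1-simplices (3): [1,2], [1,3], [2,3]

giving chain groups C_0 ≅ Z^3, C_1 ≅ Z^3.

The boundary map ∂_1: C_1 → C_0 is given by ∂[p,q] = [q] − [p]. For instance
  ∂[2,3] = [3] − [2].
As a 3×3 matrix over Z this has rank 2, with invariant factors (1,1).

Computing H_k = (kernel of ∂_k) / (image of ∂_{k+1}):

  H_0: rank C_0 − rank ∂_1 = 3 − 2 = 1, and the invariant factors of ∂_1 are all 1, so H_0 = Z.
  H_1: rank ker ∂_1 − rank ∂_2 = (3 − 2) − 0 = 1, and there is no ∂_2, so H_1 = Z.

As a check, the Euler characteristic is 3 − 3 = 0, which agrees with 1 − 1 = 0.

H_0 ≅ Z,  H_1 ≅ Z.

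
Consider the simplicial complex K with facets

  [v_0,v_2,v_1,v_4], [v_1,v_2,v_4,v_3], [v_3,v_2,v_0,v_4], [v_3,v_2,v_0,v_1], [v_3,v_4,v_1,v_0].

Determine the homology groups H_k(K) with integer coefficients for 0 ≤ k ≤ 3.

Fix the vertex order v_0 < v_1 < v_2 < v_3 < v_4 and write every simplex with vertices in increasing order. Then dim K = 3 and the simplices of K are:

  0-simplices (5): [v_0], [v_1], [v_2], [v_3], [v_4]
  1-simplices (10): [v_0,v_1], [v_0,v_2], [v_0,v_3], [v_0,v_4], [v_1,v_2], [v_1,v_3], [v_1,v_4], [v_2,v_3], [v_2,v_4], [v_3,v_4]
  2-simplices (10): [v_0,v_1,v_2], [v_0,v_1,v_3], [v_0,v_1,v_4], [v_0,v_2,v_3], [v_0,v_2,v_4], [v_0,v_3,v_4], [v_1,v_2,v_3], [v_1,v_2,v_4], [v_1,v_3,v_4], [v_2,v_3,v_4]
  3-simplices (5): [v_0,v_1,v_2,v_3], [v_0,v_1,v_2,v_4], [v_0,v_1,v_3,v_4], [v_0,v_2,v_3,v_4], [v_1,v_2,v_3,v_4]

giving chain groups C_0 ≅ Z^5, C_1 ≅ Z^10, C_2 ≅ Z^10, C_3 ≅ Z^5.

The boundary map ∂_1: C_1 → C_0 maps an edge to its endpoints' difference, ∂[p,q] = q − p. For instance
  ∂[v_3,v_4] = [v_4] − [v_3].
As a 5×10 matrix over Z this has rank 4, with invariant factors (1,1,1,1).

Boundary ∂_2: C_2 → C_1 maps a triangle to the signed sum of its edges. For instance
  ∂[v_1,v_2,v_3] = [v_2,v_3] − [v_1,v_3] + [v_1,v_2],
  ∂[v_1,v_2,v_4] = [v_2,v_4] − [v_1,v_4] + [v_1,v_2].
The 10×10 boundary matrix has rank 6 and Smith normal form diag(1,1,1,1,1,1).

Boundary ∂_3: C_3 → C_2 sends each 3-simplex σ to the alternating sum Σ_i (−1)^i (σ with its i-th vertex removed). For instance
  ∂[v_1,v_2,v_3,v_4] = [v_2,v_3,v_4] − [v_1,v_3,v_4] + [v_1,v_2,v_4] − [v_1,v_2,v_3],
  ∂[v_0,v_1,v_2,v_4] = [v_1,v_2,v_4] − [v_0,v_2,v_4] + [v_0,v_1,v_4] − [v_0,v_1,v_2].
This gives a 10×5 integer matrix of rank 4; reducing to Smith normal form yields diagonal entries (1,1,1,1).

Computing H_k = (kernel of ∂_k) / (image of ∂_{k+1}):

  H_0: rank C_0 − rank ∂_1 = 5 − 4 = 1, and the invariant factors of ∂_1 are all 1, so H_0 = Z.
  H_1: rank ker ∂_1 − rank ∂_2 = (10 − 4) − 6 = 0, and the invariant factors of ∂_2 are all 1, so H_1 = 0.
  H_2: rank ker ∂_2 − rank ∂_3 = (10 − 6) − 4 = 0, and the invariant factors of ∂_3 are all 1, so H_2 = 0.
  H_3: rank ker ∂_3 − rank ∂_4 = (5 − 4) − 0 = 1, and there is no ∂_4, so H_3 = Z.

H_0 ≅ Z,  H_1 = 0,  H_2 = 0,  H_3 ≅ Z.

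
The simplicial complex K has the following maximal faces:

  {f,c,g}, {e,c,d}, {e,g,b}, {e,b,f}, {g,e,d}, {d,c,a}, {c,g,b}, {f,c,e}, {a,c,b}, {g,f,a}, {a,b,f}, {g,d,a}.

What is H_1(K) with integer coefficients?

H_1 = Z/2.

We work with the vertex ordering a < b < c < d < e < f < g. The simplices of K, each written with vertices in increasing order, are:

  0-simplices (7): a, b, c, d, e, f, g
  1-simplices (18): ab, ac, ad, af, ag, bc, be, bf, bg, cd, ce, cf, cg, de, dg, ef, eg, fg
  2-simplices (12): abc, abf, acd, adg, afg, bcg, bef, beg, cde, cef, cfg, deg

giving chain groups C_0 ≅ Z^7, C_1 ≅ Z^18, C_2 ≅ Z^12.

The boundary map ∂_1: C_1 → C_0 is given by ∂[p,q] = [q] − [p]. For instance
  ∂bc = c − b.
As a 7×18 matrix over Z this has rank 6, with invariant factors (1,1,1,1,1,1).

∂_2: C_2 → C_1 sends each 2-simplex [p,q,r] to [q,r] − [p,r] + [p,q]. For instance
  ∂deg = eg − dg + de,
  ∂bcg = cg − bg + bc.
As a 18×12 matrix over Z this has rank 12, with invariant factors (1,1,1,1,1,1,1,1,1,1,1,2).

Computing H_k = (kernel of ∂_k) / (image of ∂_{k+1}):

  H_1: rank ker ∂_1 − rank ∂_2 = (18 − 6) − 12 = 0, and ∂_2 has invariant factor 2 > 1, so H_1 ≅ Z/2.

(K is a triangulation of the real projective plane RP^2.)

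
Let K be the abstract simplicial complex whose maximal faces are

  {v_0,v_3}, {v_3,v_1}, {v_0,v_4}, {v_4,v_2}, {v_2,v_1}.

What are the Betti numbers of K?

b_0 = 1, b_1 = 1.

Order the vertices as v_0 < v_1 < v_2 < v_3 < v_4. Listing each simplex with vertices in this order, K has dimension 1 with simplices:

  0-simplices (5): [v_0], [v_1], [v_2], [v_3], [v_4]
  1-simplices (5): [v_0,v_3], [v_0,v_4], [v_1,v_2], [v_1,v_3], [v_2,v_4]

Hence C_0 ≅ Z^5, C_1 ≅ Z^5.

∂_1: C_1 → C_0 sends each edge [p,q] (with p < q) to q − p.
The resulting 5×5 matrix has rank 4, and its Smith normal form has invariant factors (1,1,1,1).

Computing H_k = (kernel of ∂_k) / (image of ∂_{k+1}):

  H_0: rank C_0 − rank ∂_1 = 5 − 4 = 1, and the invariant factors of ∂_1 are all 1, so H_0 = Z.
  H_1: rank ker ∂_1 − rank ∂_2 = (5 − 4) − 0 = 1, and there is no ∂_2, so H_1 = Z.

Hence the Betti numbers are b_0 = 1, b_1 = 1.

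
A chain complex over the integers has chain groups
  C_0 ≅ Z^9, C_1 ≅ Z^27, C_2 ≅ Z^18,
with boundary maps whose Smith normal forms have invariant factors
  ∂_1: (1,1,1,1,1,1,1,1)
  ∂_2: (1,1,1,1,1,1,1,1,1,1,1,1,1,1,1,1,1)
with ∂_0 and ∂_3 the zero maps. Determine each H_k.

H_0: b_0 = 9 − 0 − 8 = 1; torsion from ∂_1 factors > 1: none. So H_0 ≅ Z.
H_1: b_1 = 27 − 8 − 17 = 2; torsion from ∂_2 factors > 1: none. So H_1 ≅ Z^2.
H_2: b_2 = 18 − 17 − 0 = 1; torsion from ∂_3 factors > 1: none. So H_2 ≅ Z.

H_0 ≅ Z,  H_1 ≅ Z^2,  H_2 ≅ Z.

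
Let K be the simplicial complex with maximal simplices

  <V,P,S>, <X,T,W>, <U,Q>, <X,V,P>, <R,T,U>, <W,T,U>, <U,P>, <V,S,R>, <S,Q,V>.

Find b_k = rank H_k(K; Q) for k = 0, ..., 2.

Fix the vertex order P < Q < R < S < T < U < V < W < X and write every simplex with vertices in increasing order. Then dim K = 2 and the simplices of K are:

  0-simplices (9): P, Q, R, S, T, U, V, W, X
  1-simplices (18): PS, PU, PV, PX, QS, QU, QV, RS, RT, RU, RV, SV, TU, TW, TX, UW, VX, WX
  2-simplices (7): PSV, PVX, QSV, RSV, RTU, TUW, TWX

Hence C_0 ≅ Z^9, C_1 ≅ Z^18, C_2 ≅ Z^7.

Boundary ∂_1: C_1 → C_0 maps an edge to its endpoints' difference, ∂[p,q] = q − p. For instance
  ∂RS = S − R.
As a 9×18 matrix over Z this has rank 8, with invariant factors (1,1,1,1,1,1,1,1).

∂_2: C_2 → C_1 acts by ∂[p,q,r] = [q,r] − [p,r] + [p,q]. For instance
  ∂TUW = UW − TW + TU,
  ∂PSV = SV − PV + PS.
As a 18×7 matrix over Z this has rank 7, with invariant factors (1,1,1,1,1,1,1).

Computing H_k = (kernel of ∂_k) / (image of ∂_{k+1}):

  H_0: rank C_0 − rank ∂_1 = 9 − 8 = 1, and the invariant factors of ∂_1 are all 1, so H_0 ≅ Z.
  H_1: rank ker ∂_1 − rank ∂_2 = (18 − 8) − 7 = 3, and the invariant factors of ∂_2 are all 1, so H_1 ≅ Z^3.
  H_2: rank ker ∂_2 − rank ∂_3 = (7 − 7) − 0 = 0, and there is no ∂_3, so H_2 ≅ 0.

Hence the Betti numbers are b_0 = 1, b_1 = 3, b_2 = 0.

b_0 = 1, b_1 = 3, b_2 = 0.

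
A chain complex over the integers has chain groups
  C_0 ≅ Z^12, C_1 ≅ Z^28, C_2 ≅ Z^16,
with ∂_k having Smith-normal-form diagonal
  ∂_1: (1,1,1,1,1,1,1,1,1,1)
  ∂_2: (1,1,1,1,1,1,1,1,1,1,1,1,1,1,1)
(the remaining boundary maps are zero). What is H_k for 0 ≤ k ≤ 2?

H_0 = Z^2,  H_1 = Z^3,  H_2 = Z.

H_0: b_0 = 12 − 0 − 10 = 2; torsion from ∂_1 factors > 1: none. So H_0 = Z^2.
H_1: b_1 = 28 − 10 − 15 = 3; torsion from ∂_2 factors > 1: none. So H_1 = Z^3.
H_2: b_2 = 16 − 15 − 0 = 1; torsion from ∂_3 factors > 1: none. So H_2 = Z.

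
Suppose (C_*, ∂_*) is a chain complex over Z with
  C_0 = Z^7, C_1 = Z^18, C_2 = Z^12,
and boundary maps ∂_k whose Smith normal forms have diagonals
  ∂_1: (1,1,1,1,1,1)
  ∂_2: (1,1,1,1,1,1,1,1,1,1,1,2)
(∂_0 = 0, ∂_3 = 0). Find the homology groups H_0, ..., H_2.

H_0: b_0 = 7 − 0 − 6 = 1; torsion from ∂_1 factors > 1: none. So H_0 ≅ Z.
H_1: b_1 = 18 − 6 − 12 = 0; torsion from ∂_2 factors > 1: [2]. So H_1 ≅ Z_2.
H_2: b_2 = 12 − 12 − 0 = 0; torsion from ∂_3 factors > 1: none. So H_2 ≅ 0.

H_0 ≅ Z,  H_1 ≅ Z_2,  H_2 = 0.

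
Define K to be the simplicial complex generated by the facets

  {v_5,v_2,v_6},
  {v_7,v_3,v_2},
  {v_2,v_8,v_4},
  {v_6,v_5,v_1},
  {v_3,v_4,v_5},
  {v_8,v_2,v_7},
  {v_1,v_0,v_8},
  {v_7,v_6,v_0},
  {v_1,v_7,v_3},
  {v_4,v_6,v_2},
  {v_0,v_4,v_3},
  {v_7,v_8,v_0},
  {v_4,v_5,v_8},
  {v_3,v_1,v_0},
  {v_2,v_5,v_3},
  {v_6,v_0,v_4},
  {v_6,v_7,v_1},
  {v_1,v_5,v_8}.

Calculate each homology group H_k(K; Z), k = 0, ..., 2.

H_0 ≅ Z,  H_1 ≅ Z ⊕ Z_2,  H_2 = 0.

Take the total order v_0 < v_1 < v_2 < v_3 < v_4 < v_5 < v_6 < v_7 < v_8 on the vertex set. Then K (dimension 2) consists of the simplices:

  0-simplices (9): [v_0], [v_1], [v_2], [v_3], [v_4], [v_5], [v_6], [v_7], [v_8]
  1-simplices (27): (27 of them)
  2-simplices (18): (18 of them)

Hence C_0 ≅ Z^9, C_1 ≅ Z^27, C_2 ≅ Z^18.

Boundary ∂_1: C_1 → C_0 is given by ∂[p,q] = [q] − [p]. For instance
  ∂[v_0,v_3] = [v_3] − [v_0].
The resulting 9×27 matrix has rank 8, and its Smith normal form has invariant factors (1,1,1,1,1,1,1,1).

The boundary map ∂_2: C_2 → C_1 sends each 2-simplex [p,q,r] to [q,r] − [p,r] + [p,q]. For instance
  ∂[v_0,v_7,v_8] = [v_7,v_8] − [v_0,v_8] + [v_0,v_7],
  ∂[v_0,v_4,v_6] = [v_4,v_6] − [v_0,v_6] + [v_0,v_4].
The 27×18 boundary matrix has rank 18 and Smith normal form diag(1,1,1,1,1,1,1,1,1,1,1,1,1,1,1,1,1,2).

Reading off H_k = ker ∂_k / im ∂_{k+1}:

  H_0: rank C_0 − rank ∂_1 = 9 − 8 = 1, and the invariant factors of ∂_1 are all 1, so H_0 = Z.
  H_1: rank ker ∂_1 − rank ∂_2 = (27 − 8) − 18 = 1, and ∂_2 has invariant factor 2 > 1, so H_1 = Z ⊕ Z_2.
  H_2: rank ker ∂_2 − rank ∂_3 = (18 − 18) − 0 = 0, and there is no ∂_3, so H_2 = 0.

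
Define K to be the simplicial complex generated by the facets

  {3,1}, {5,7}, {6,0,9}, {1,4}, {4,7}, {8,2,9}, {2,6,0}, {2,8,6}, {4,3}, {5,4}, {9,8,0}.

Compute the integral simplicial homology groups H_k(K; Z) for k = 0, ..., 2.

K has 10 vertices, 16 edges, 5 triangles.
rank ∂_0 = 0, rank ∂_1 = 8 ⇒ b_0 = 10 − 0 − 8 = 2; all invariant factors of ∂_1 are 1 so no torsion. So H_0 ≅ Z^2.
rank ∂_1 = 8, rank ∂_2 = 5 ⇒ b_1 = 16 − 8 − 5 = 3; all invariant factors of ∂_2 are 1 so no torsion. So H_1 ≅ Z^3.
rank ∂_2 = 5, rank ∂_3 = 0 ⇒ b_2 = 5 − 5 − 0 = 0. So H_2 ≅ 0.

H_0 = Z^2,  H_1 = Z^3,  H_2 = 0.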